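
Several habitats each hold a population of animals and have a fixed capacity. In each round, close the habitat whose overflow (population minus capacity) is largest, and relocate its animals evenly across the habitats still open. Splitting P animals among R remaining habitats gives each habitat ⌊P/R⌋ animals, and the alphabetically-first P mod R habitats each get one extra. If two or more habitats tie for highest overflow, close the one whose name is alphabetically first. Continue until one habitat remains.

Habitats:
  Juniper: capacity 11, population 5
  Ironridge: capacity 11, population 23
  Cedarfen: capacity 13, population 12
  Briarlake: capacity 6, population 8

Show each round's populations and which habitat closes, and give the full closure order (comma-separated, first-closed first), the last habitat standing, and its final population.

Round 1: Briarlake=8 Cedarfen=12 Ironridge=23 Juniper=5 → close Ironridge (overflow 12)
  23÷3 = 7 each, +1 to first 2
Round 2: Briarlake=16 Cedarfen=20 Juniper=12 → close Briarlake (overflow 10)
  16÷2 = 8 each, +1 to first 0
Round 3: Cedarfen=28 Juniper=20 → close Cedarfen (overflow 15)
  28÷1 = 28 each, +1 to first 0

Closure order: Ironridge, Briarlake, Cedarfen
Last habitat: Juniper with 48 animals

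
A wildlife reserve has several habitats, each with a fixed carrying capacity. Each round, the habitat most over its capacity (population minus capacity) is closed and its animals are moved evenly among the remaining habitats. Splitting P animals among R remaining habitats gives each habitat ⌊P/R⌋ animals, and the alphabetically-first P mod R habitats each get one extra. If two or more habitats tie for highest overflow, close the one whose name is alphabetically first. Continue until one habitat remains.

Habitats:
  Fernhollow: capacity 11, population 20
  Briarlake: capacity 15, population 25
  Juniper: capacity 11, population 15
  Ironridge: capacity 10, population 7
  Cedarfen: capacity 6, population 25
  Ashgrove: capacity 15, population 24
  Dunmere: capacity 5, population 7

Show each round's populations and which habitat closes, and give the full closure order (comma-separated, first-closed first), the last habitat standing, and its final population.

Closure order: Cedarfen, Ashgrove, Briarlake, Fernhollow, Dunmere, Juniper
Last habitat: Ironridge with 123 animals

Round 1: Ashgrove=24 Briarlake=25 Cedarfen=25 Dunmere=7 Fernhollow=20 Ironridge=7 Juniper=15 → close Cedarfen (overflow 19)
  25÷6 = 4 each, +1 to first 1
Round 2: Ashgrove=29 Briarlake=29 Dunmere=11 Fernhollow=24 Ironridge=11 Juniper=19 → close Ashgrove (overflow 14)
  29÷5 = 5 each, +1 to first 4
Round 3: Briarlake=35 Dunmere=17 Fernhollow=30 Ironridge=17 Juniper=24 → close Briarlake (overflow 20)
  35÷4 = 8 each, +1 to first 3
Round 4: Dunmere=26 Fernhollow=39 Ironridge=26 Juniper=32 → close Fernhollow (overflow 28)
  39÷3 = 13 each, +1 to first 0
Round 5: Dunmere=39 Ironridge=39 Juniper=45 → close Dunmere (overflow 34)
  39÷2 = 19 each, +1 to first 1
Round 6: Ironridge=59 Juniper=64 → close Juniper (overflow 53)
  64÷1 = 64 each, +1 to first 0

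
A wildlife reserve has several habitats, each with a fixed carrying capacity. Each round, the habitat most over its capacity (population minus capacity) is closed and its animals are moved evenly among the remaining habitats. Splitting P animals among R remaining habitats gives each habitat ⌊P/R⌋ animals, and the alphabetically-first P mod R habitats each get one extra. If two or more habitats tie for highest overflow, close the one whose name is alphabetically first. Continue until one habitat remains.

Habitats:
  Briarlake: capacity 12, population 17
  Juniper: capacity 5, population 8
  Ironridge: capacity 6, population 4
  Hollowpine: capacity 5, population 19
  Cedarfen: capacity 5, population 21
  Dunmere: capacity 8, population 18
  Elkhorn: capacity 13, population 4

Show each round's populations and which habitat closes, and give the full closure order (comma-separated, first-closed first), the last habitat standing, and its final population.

Round 1: Briarlake=17 Cedarfen=21 Dunmere=18 Elkhorn=4 Hollowpine=19 Ironridge=4 Juniper=8 → close Cedarfen (overflow 16)
  21÷6 = 3 each, +1 to first 3
Round 2: Briarlake=21 Dunmere=22 Elkhorn=8 Hollowpine=22 Ironridge=7 Juniper=11 → close Hollowpine (overflow 17)
  22÷5 = 4 each, +1 to first 2
Round 3: Briarlake=26 Dunmere=27 Elkhorn=12 Ironridge=11 Juniper=15 → close Dunmere (overflow 19)
  27÷4 = 6 each, +1 to first 3
Round 4: Briarlake=33 Elkhorn=19 Ironridge=18 Juniper=21 → close Briarlake (overflow 21)
  33÷3 = 11 each, +1 to first 0
Round 5: Elkhorn=30 Ironridge=29 Juniper=32 → close Juniper (overflow 27)
  32÷2 = 16 each, +1 to first 0
Round 6: Elkhorn=46 Ironridge=45 → close Ironridge (overflow 39)
  45÷1 = 45 each, +1 to first 0

Closure order: Cedarfen, Hollowpine, Dunmere, Briarlake, Juniper, Ironridge
Last habitat: Elkhorn with 91 animals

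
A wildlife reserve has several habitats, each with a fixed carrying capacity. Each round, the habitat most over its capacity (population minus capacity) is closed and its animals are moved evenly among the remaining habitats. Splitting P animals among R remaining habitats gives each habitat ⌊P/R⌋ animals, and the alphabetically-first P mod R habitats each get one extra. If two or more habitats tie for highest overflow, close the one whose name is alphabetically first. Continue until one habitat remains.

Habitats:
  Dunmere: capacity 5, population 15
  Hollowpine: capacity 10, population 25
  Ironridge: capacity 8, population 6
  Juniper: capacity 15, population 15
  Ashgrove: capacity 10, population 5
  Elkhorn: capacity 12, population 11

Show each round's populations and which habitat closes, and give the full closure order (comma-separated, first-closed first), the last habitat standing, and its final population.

Closure order: Hollowpine, Dunmere, Juniper, Elkhorn, Ironridge
Last habitat: Ashgrove with 77 animals

Round 1: Ashgrove=5 Dunmere=15 Elkhorn=11 Hollowpine=25 Ironridge=6 Juniper=15 → close Hollowpine (overflow 15)
  25÷5 = 5 each, +1 to first 0
Round 2: Ashgrove=10 Dunmere=20 Elkhorn=16 Ironridge=11 Juniper=20 → close Dunmere (overflow 15)
  20÷4 = 5 each, +1 to first 0
Round 3: Ashgrove=15 Elkhorn=21 Ironridge=16 Juniper=25 → close Juniper (overflow 10)
  25÷3 = 8 each, +1 to first 1
Round 4: Ashgrove=24 Elkhorn=29 Ironridge=24 → close Elkhorn (overflow 17)
  29÷2 = 14 each, +1 to first 1
Round 5: Ashgrove=39 Ironridge=38 → close Ironridge (overflow 30)
  38÷1 = 38 each, +1 to first 0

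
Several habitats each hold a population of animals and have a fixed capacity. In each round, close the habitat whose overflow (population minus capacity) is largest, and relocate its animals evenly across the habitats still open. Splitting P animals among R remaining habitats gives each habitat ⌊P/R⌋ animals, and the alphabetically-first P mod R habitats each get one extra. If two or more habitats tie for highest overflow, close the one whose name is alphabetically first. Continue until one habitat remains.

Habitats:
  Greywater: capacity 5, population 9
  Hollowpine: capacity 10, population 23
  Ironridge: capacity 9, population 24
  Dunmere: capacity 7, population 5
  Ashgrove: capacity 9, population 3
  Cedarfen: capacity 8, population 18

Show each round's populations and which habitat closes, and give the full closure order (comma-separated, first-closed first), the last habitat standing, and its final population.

Closure order: Ironridge, Hollowpine, Cedarfen, Greywater, Dunmere
Last habitat: Ashgrove with 82 animals

Round 1: Ashgrove=3 Cedarfen=18 Dunmere=5 Greywater=9 Hollowpine=23 Ironridge=24 → close Ironridge (overflow 15)
  24÷5 = 4 each, +1 to first 4
Round 2: Ashgrove=8 Cedarfen=23 Dunmere=10 Greywater=14 Hollowpine=27 → close Hollowpine (overflow 17)
  27÷4 = 6 each, +1 to first 3
Round 3: Ashgrove=15 Cedarfen=30 Dunmere=17 Greywater=20 → close Cedarfen (overflow 22)
  30÷3 = 10 each, +1 to first 0
Round 4: Ashgrove=25 Dunmere=27 Greywater=30 → close Greywater (overflow 25)
  30÷2 = 15 each, +1 to first 0
Round 5: Ashgrove=40 Dunmere=42 → close Dunmere (overflow 35)
  42÷1 = 42 each, +1 to first 0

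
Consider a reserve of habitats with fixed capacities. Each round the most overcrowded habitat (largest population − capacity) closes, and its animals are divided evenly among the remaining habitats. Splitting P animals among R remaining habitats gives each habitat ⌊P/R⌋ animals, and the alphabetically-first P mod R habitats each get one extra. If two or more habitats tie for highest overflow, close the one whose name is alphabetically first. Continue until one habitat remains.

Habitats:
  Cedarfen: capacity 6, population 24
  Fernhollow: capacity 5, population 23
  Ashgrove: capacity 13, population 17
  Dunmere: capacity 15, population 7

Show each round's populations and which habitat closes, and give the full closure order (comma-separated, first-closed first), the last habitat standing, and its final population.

Closure order: Cedarfen, Fernhollow, Ashgrove
Last habitat: Dunmere with 71 animals

Round 1: Ashgrove=17 Cedarfen=24 Dunmere=7 Fernhollow=23 → close Cedarfen (overflow 18)
  24÷3 = 8 each, +1 to first 0
Round 2: Ashgrove=25 Dunmere=15 Fernhollow=31 → close Fernhollow (overflow 26)
  31÷2 = 15 each, +1 to first 1
Round 3: Ashgrove=41 Dunmere=30 → close Ashgrove (overflow 28)
  41÷1 = 41 each, +1 to first 0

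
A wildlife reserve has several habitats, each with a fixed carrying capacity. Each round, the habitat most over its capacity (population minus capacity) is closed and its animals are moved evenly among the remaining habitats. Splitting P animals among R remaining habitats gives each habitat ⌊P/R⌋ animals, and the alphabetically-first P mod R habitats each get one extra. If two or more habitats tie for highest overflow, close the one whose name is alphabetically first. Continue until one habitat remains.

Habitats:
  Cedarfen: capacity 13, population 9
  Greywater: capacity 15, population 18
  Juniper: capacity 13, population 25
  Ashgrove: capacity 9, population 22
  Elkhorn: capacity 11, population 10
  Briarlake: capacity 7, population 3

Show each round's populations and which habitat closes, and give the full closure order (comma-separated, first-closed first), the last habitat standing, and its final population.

Closure order: Ashgrove, Juniper, Greywater, Briarlake, Elkhorn
Last habitat: Cedarfen with 87 animals

Round 1: Ashgrove=22 Briarlake=3 Cedarfen=9 Elkhorn=10 Greywater=18 Juniper=25 → close Ashgrove (overflow 13)
  22÷5 = 4 each, +1 to first 2
Round 2: Briarlake=8 Cedarfen=14 Elkhorn=14 Greywater=22 Juniper=29 → close Juniper (overflow 16)
  29÷4 = 7 each, +1 to first 1
Round 3: Briarlake=16 Cedarfen=21 Elkhorn=21 Greywater=29 → close Greywater (overflow 14)
  29÷3 = 9 each, +1 to first 2
Round 4: Briarlake=26 Cedarfen=31 Elkhorn=30 → close Briarlake (overflow 19)
  26÷2 = 13 each, +1 to first 0
Round 5: Cedarfen=44 Elkhorn=43 → close Elkhorn (overflow 32)
  43÷1 = 43 each, +1 to first 0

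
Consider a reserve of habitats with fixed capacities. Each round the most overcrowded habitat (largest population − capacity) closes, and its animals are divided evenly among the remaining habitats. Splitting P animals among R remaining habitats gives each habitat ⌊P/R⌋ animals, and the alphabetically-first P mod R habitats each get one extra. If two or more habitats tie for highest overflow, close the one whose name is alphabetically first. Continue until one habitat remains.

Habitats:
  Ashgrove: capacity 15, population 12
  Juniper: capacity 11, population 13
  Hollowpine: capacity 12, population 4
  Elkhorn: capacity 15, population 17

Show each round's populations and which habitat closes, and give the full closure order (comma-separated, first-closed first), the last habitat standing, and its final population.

Closure order: Elkhorn, Juniper, Ashgrove
Last habitat: Hollowpine with 46 animals

Round 1: Ashgrove=12 Elkhorn=17 Hollowpine=4 Juniper=13 → close Elkhorn (overflow 2)
  17÷3 = 5 each, +1 to first 2
Round 2: Ashgrove=18 Hollowpine=10 Juniper=18 → close Juniper (overflow 7)
  18÷2 = 9 each, +1 to first 0
Round 3: Ashgrove=27 Hollowpine=19 → close Ashgrove (overflow 12)
  27÷1 = 27 each, +1 to first 0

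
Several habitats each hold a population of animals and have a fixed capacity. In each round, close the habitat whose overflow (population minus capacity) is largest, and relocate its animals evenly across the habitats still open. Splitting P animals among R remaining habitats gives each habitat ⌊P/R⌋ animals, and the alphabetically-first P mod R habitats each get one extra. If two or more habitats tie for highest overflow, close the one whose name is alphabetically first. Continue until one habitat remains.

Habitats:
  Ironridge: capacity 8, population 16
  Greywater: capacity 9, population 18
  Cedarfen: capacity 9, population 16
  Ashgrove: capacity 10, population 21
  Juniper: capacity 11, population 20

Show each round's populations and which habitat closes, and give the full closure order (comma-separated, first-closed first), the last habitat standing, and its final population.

Closure order: Ashgrove, Greywater, Cedarfen, Ironridge
Last habitat: Juniper with 91 animals

Round 1: Ashgrove=21 Cedarfen=16 Greywater=18 Ironridge=16 Juniper=20 → close Ashgrove (overflow 11)
  21÷4 = 5 each, +1 to first 1
Round 2: Cedarfen=22 Greywater=23 Ironridge=21 Juniper=25 → close Greywater (overflow 14)
  23÷3 = 7 each, +1 to first 2
Round 3: Cedarfen=30 Ironridge=29 Juniper=32 → close Cedarfen (overflow 21)
  30÷2 = 15 each, +1 to first 0
Round 4: Ironridge=44 Juniper=47 → close Ironridge (overflow 36)
  44÷1 = 44 each, +1 to first 0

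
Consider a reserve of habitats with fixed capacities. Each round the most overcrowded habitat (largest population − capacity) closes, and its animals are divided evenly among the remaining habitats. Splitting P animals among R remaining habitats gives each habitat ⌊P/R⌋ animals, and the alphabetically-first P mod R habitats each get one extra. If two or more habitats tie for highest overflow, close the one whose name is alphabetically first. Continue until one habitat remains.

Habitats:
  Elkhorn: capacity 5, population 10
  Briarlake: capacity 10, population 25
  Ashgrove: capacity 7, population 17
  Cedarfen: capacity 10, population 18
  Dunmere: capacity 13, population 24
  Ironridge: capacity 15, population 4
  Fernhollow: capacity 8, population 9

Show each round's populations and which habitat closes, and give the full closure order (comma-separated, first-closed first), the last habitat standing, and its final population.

Round 1: Ashgrove=17 Briarlake=25 Cedarfen=18 Dunmere=24 Elkhorn=10 Fernhollow=9 Ironridge=4 → close Briarlake (overflow 15)
  25÷6 = 4 each, +1 to first 1
Round 2: Ashgrove=22 Cedarfen=22 Dunmere=28 Elkhorn=14 Fernhollow=13 Ironridge=8 → close Ashgrove (overflow 15)
  22÷5 = 4 each, +1 to first 2
Round 3: Cedarfen=27 Dunmere=33 Elkhorn=18 Fernhollow=17 Ironridge=12 → close Dunmere (overflow 20)
  33÷4 = 8 each, +1 to first 1
Round 4: Cedarfen=36 Elkhorn=26 Fernhollow=25 Ironridge=20 → close Cedarfen (overflow 26)
  36÷3 = 12 each, +1 to first 0
Round 5: Elkhorn=38 Fernhollow=37 Ironridge=32 → close Elkhorn (overflow 33)
  38÷2 = 19 each, +1 to first 0
Round 6: Fernhollow=56 Ironridge=51 → close Fernhollow (overflow 48)
  56÷1 = 56 each, +1 to first 0

Closure order: Briarlake, Ashgrove, Dunmere, Cedarfen, Elkhorn, Fernhollow
Last habitat: Ironridge with 107 animals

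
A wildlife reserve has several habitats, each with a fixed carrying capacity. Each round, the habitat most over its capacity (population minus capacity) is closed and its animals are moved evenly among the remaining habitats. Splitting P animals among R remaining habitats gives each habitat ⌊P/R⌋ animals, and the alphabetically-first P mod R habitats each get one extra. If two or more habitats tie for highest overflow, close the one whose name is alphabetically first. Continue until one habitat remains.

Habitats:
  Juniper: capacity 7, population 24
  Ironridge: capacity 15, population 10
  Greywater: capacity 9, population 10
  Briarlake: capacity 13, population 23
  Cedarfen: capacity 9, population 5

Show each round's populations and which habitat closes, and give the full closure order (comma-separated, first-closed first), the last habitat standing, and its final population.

Round 1: Briarlake=23 Cedarfen=5 Greywater=10 Ironridge=10 Juniper=24 → close Juniper (overflow 17)
  24÷4 = 6 each, +1 to first 0
Round 2: Briarlake=29 Cedarfen=11 Greywater=16 Ironridge=16 → close Briarlake (overflow 16)
  29÷3 = 9 each, +1 to first 2
Round 3: Cedarfen=21 Greywater=26 Ironridge=25 → close Greywater (overflow 17)
  26÷2 = 13 each, +1 to first 0
Round 4: Cedarfen=34 Ironridge=38 → close Cedarfen (overflow 25)
  34÷1 = 34 each, +1 to first 0

Closure order: Juniper, Briarlake, Greywater, Cedarfen
Last habitat: Ironridge with 72 animals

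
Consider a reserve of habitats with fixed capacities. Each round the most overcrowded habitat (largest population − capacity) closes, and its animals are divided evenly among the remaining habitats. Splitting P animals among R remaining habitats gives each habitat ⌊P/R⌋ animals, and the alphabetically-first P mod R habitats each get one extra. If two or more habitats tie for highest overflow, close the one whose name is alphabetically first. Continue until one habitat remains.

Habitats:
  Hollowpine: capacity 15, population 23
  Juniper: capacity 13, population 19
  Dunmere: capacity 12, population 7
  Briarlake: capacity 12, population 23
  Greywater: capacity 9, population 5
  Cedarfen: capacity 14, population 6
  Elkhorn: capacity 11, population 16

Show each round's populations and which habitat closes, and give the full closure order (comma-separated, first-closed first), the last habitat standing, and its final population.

Closure order: Briarlake, Hollowpine, Elkhorn, Juniper, Dunmere, Greywater
Last habitat: Cedarfen with 99 animals

Round 1: Briarlake=23 Cedarfen=6 Dunmere=7 Elkhorn=16 Greywater=5 Hollowpine=23 Juniper=19 → close Briarlake (overflow 11)
  23÷6 = 3 each, +1 to first 5
Round 2: Cedarfen=10 Dunmere=11 Elkhorn=20 Greywater=9 Hollowpine=27 Juniper=22 → close Hollowpine (overflow 12)
  27÷5 = 5 each, +1 to first 2
Round 3: Cedarfen=16 Dunmere=17 Elkhorn=25 Greywater=14 Juniper=27 → close Elkhorn (overflow 14)
  25÷4 = 6 each, +1 to first 1
Round 4: Cedarfen=23 Dunmere=23 Greywater=20 Juniper=33 → close Juniper (overflow 20)
  33÷3 = 11 each, +1 to first 0
Round 5: Cedarfen=34 Dunmere=34 Greywater=31 → close Dunmere (overflow 22)
  34÷2 = 17 each, +1 to first 0
Round 6: Cedarfen=51 Greywater=48 → close Greywater (overflow 39)
  48÷1 = 48 each, +1 to first 0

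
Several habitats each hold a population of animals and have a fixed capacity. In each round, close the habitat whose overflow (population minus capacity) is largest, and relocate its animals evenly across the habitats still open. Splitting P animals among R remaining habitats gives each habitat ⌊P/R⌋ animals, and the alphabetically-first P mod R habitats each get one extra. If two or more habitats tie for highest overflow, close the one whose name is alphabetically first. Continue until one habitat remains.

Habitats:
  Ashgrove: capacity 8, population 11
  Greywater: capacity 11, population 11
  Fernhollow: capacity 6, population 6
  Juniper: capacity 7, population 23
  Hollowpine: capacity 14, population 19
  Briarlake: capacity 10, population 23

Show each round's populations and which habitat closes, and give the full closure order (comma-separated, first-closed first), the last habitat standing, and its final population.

Round 1: Ashgrove=11 Briarlake=23 Fernhollow=6 Greywater=11 Hollowpine=19 Juniper=23 → close Juniper (overflow 16)
  23÷5 = 4 each, +1 to first 3
Round 2: Ashgrove=16 Briarlake=28 Fernhollow=11 Greywater=15 Hollowpine=23 → close Briarlake (overflow 18)
  28÷4 = 7 each, +1 to first 0
Round 3: Ashgrove=23 Fernhollow=18 Greywater=22 Hollowpine=30 → close Hollowpine (overflow 16)
  30÷3 = 10 each, +1 to first 0
Round 4: Ashgrove=33 Fernhollow=28 Greywater=32 → close Ashgrove (overflow 25)
  33÷2 = 16 each, +1 to first 1
Round 5: Fernhollow=45 Greywater=48 → close Fernhollow (overflow 39)
  45÷1 = 45 each, +1 to first 0

Closure order: Juniper, Briarlake, Hollowpine, Ashgrove, Fernhollow
Last habitat: Greywater with 93 animals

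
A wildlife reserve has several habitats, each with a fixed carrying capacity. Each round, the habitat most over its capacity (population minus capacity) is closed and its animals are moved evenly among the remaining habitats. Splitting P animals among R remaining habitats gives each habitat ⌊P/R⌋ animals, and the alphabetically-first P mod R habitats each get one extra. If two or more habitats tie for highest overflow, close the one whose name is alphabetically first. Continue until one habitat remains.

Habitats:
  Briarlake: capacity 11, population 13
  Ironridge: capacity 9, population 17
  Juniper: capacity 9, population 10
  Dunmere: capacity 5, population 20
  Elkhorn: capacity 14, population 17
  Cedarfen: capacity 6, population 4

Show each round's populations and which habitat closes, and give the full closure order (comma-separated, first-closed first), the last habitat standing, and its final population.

Closure order: Dunmere, Ironridge, Briarlake, Elkhorn, Juniper
Last habitat: Cedarfen with 81 animals

Round 1: Briarlake=13 Cedarfen=4 Dunmere=20 Elkhorn=17 Ironridge=17 Juniper=10 → close Dunmere (overflow 15)
  20÷5 = 4 each, +1 to first 0
Round 2: Briarlake=17 Cedarfen=8 Elkhorn=21 Ironridge=21 Juniper=14 → close Ironridge (overflow 12)
  21÷4 = 5 each, +1 to first 1
Round 3: Briarlake=23 Cedarfen=13 Elkhorn=26 Juniper=19 → close Briarlake (overflow 12)
  23÷3 = 7 each, +1 to first 2
Round 4: Cedarfen=21 Elkhorn=34 Juniper=26 → close Elkhorn (overflow 20)
  34÷2 = 17 each, +1 to first 0
Round 5: Cedarfen=38 Juniper=43 → close Juniper (overflow 34)
  43÷1 = 43 each, +1 to first 0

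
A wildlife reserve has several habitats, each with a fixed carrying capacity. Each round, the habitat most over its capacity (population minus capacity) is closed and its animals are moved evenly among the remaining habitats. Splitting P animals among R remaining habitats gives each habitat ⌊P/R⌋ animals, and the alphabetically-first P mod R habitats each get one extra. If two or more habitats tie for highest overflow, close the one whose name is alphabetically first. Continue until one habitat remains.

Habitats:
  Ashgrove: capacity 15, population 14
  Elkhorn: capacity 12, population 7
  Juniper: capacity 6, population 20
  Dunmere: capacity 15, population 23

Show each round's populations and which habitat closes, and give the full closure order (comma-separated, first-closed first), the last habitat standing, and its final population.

Round 1: Ashgrove=14 Dunmere=23 Elkhorn=7 Juniper=20 → close Juniper (overflow 14)
  20÷3 = 6 each, +1 to first 2
Round 2: Ashgrove=21 Dunmere=30 Elkhorn=13 → close Dunmere (overflow 15)
  30÷2 = 15 each, +1 to first 0
Round 3: Ashgrove=36 Elkhorn=28 → close Ashgrove (overflow 21)
  36÷1 = 36 each, +1 to first 0

Closure order: Juniper, Dunmere, Ashgrove
Last habitat: Elkhorn with 64 animals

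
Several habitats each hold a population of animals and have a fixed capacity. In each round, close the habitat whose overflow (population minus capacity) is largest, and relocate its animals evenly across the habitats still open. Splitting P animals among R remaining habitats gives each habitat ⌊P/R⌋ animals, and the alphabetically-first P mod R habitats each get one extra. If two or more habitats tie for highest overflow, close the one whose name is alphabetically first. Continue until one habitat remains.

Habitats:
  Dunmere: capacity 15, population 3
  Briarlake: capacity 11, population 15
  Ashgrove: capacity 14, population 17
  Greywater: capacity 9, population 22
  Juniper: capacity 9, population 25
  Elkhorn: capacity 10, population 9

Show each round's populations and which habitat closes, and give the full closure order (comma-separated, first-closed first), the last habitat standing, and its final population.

Closure order: Juniper, Greywater, Briarlake, Ashgrove, Elkhorn
Last habitat: Dunmere with 91 animals

Round 1: Ashgrove=17 Briarlake=15 Dunmere=3 Elkhorn=9 Greywater=22 Juniper=25 → close Juniper (overflow 16)
  25÷5 = 5 each, +1 to first 0
Round 2: Ashgrove=22 Briarlake=20 Dunmere=8 Elkhorn=14 Greywater=27 → close Greywater (overflow 18)
  27÷4 = 6 each, +1 to first 3
Round 3: Ashgrove=29 Briarlake=27 Dunmere=15 Elkhorn=20 → close Briarlake (overflow 16)
  27÷3 = 9 each, +1 to first 0
Round 4: Ashgrove=38 Dunmere=24 Elkhorn=29 → close Ashgrove (overflow 24)
  38÷2 = 19 each, +1 to first 0
Round 5: Dunmere=43 Elkhorn=48 → close Elkhorn (overflow 38)
  48÷1 = 48 each, +1 to first 0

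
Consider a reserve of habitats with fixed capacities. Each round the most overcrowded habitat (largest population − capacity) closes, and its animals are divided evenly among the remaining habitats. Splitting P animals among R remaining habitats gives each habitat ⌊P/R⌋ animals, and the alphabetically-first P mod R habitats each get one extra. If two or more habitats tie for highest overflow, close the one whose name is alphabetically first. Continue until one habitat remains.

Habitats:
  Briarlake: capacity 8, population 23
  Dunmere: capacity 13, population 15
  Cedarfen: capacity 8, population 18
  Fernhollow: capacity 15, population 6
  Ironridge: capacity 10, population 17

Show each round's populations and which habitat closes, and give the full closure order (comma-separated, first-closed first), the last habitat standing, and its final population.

Round 1: Briarlake=23 Cedarfen=18 Dunmere=15 Fernhollow=6 Ironridge=17 → close Briarlake (overflow 15)
  23÷4 = 5 each, +1 to first 3
Round 2: Cedarfen=24 Dunmere=21 Fernhollow=12 Ironridge=22 → close Cedarfen (overflow 16)
  24÷3 = 8 each, +1 to first 0
Round 3: Dunmere=29 Fernhollow=20 Ironridge=30 → close Ironridge (overflow 20)
  30÷2 = 15 each, +1 to first 0
Round 4: Dunmere=44 Fernhollow=35 → close Dunmere (overflow 31)
  44÷1 = 44 each, +1 to first 0

Closure order: Briarlake, Cedarfen, Ironridge, Dunmere
Last habitat: Fernhollow with 79 animals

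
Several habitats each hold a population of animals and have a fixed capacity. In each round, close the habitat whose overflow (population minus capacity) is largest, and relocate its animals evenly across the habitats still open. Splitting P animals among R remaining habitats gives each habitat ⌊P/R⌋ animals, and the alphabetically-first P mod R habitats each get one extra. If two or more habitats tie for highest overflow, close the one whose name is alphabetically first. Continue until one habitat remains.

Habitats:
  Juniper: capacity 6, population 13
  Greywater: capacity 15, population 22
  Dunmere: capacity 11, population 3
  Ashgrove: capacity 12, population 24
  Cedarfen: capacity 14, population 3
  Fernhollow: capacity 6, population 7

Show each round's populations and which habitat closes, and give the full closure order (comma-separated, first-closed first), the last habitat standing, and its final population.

Round 1: Ashgrove=24 Cedarfen=3 Dunmere=3 Fernhollow=7 Greywater=22 Juniper=13 → close Ashgrove (overflow 12)
  24÷5 = 4 each, +1 to first 4
Round 2: Cedarfen=8 Dunmere=8 Fernhollow=12 Greywater=27 Juniper=17 → close Greywater (overflow 12)
  27÷4 = 6 each, +1 to first 3
Round 3: Cedarfen=15 Dunmere=15 Fernhollow=19 Juniper=23 → close Juniper (overflow 17)
  23÷3 = 7 each, +1 to first 2
Round 4: Cedarfen=23 Dunmere=23 Fernhollow=26 → close Fernhollow (overflow 20)
  26÷2 = 13 each, +1 to first 0
Round 5: Cedarfen=36 Dunmere=36 → close Dunmere (overflow 25)
  36÷1 = 36 each, +1 to first 0

Closure order: Ashgrove, Greywater, Juniper, Fernhollow, Dunmere
Last habitat: Cedarfen with 72 animals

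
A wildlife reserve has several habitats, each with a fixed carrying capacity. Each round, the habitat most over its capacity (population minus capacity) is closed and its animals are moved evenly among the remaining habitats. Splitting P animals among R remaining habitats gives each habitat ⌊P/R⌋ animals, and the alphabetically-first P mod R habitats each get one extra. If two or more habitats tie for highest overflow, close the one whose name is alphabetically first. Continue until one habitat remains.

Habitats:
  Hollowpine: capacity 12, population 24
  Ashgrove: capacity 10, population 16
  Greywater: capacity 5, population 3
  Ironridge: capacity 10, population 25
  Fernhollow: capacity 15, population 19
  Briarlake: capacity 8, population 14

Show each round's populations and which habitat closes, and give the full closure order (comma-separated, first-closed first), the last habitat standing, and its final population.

Closure order: Ironridge, Hollowpine, Ashgrove, Briarlake, Fernhollow
Last habitat: Greywater with 101 animals

Round 1: Ashgrove=16 Briarlake=14 Fernhollow=19 Greywater=3 Hollowpine=24 Ironridge=25 → close Ironridge (overflow 15)
  25÷5 = 5 each, +1 to first 0
Round 2: Ashgrove=21 Briarlake=19 Fernhollow=24 Greywater=8 Hollowpine=29 → close Hollowpine (overflow 17)
  29÷4 = 7 each, +1 to first 1
Round 3: Ashgrove=29 Briarlake=26 Fernhollow=31 Greywater=15 → close Ashgrove (overflow 19)
  29÷3 = 9 each, +1 to first 2
Round 4: Briarlake=36 Fernhollow=41 Greywater=24 → close Briarlake (overflow 28)
  36÷2 = 18 each, +1 to first 0
Round 5: Fernhollow=59 Greywater=42 → close Fernhollow (overflow 44)
  59÷1 = 59 each, +1 to first 0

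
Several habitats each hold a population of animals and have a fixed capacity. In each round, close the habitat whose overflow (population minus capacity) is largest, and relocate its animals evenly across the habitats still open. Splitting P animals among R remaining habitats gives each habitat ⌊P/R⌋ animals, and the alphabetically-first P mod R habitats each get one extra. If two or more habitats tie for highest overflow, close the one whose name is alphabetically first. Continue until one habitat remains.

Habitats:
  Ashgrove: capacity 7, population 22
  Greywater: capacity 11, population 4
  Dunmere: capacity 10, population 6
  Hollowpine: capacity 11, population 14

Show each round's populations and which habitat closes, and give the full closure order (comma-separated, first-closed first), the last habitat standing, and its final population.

Closure order: Ashgrove, Hollowpine, Dunmere
Last habitat: Greywater with 46 animals

Round 1: Ashgrove=22 Dunmere=6 Greywater=4 Hollowpine=14 → close Ashgrove (overflow 15)
  22÷3 = 7 each, +1 to first 1
Round 2: Dunmere=14 Greywater=11 Hollowpine=21 → close Hollowpine (overflow 10)
  21÷2 = 10 each, +1 to first 1
Round 3: Dunmere=25 Greywater=21 → close Dunmere (overflow 15)
  25÷1 = 25 each, +1 to first 0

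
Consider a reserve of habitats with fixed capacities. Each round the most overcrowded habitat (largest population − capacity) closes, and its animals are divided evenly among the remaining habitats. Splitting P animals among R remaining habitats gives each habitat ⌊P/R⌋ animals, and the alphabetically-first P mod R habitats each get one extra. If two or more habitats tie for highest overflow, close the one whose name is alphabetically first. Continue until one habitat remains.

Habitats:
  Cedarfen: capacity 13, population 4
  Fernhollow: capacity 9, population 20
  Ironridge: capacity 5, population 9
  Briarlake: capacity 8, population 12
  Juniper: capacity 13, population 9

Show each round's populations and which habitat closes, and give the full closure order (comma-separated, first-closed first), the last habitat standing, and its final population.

Round 1: Briarlake=12 Cedarfen=4 Fernhollow=20 Ironridge=9 Juniper=9 → close Fernhollow (overflow 11)
  20÷4 = 5 each, +1 to first 0
Round 2: Briarlake=17 Cedarfen=9 Ironridge=14 Juniper=14 → close Briarlake (overflow 9)
  17÷3 = 5 each, +1 to first 2
Round 3: Cedarfen=15 Ironridge=20 Juniper=19 → close Ironridge (overflow 15)
  20÷2 = 10 each, +1 to first 0
Round 4: Cedarfen=25 Juniper=29 → close Juniper (overflow 16)
  29÷1 = 29 each, +1 to first 0

Closure order: Fernhollow, Briarlake, Ironridge, Juniper
Last habitat: Cedarfen with 54 animals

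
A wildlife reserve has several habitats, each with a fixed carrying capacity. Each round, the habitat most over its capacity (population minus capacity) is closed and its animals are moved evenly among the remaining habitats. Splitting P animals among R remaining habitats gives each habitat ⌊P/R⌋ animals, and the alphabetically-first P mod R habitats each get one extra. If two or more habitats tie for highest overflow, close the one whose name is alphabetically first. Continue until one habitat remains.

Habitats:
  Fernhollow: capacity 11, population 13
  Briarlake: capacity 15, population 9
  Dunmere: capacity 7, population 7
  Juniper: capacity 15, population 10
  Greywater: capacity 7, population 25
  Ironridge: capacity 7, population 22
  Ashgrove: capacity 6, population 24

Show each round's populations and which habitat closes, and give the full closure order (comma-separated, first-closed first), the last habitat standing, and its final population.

Round 1: Ashgrove=24 Briarlake=9 Dunmere=7 Fernhollow=13 Greywater=25 Ironridge=22 Juniper=10 → close Ashgrove (overflow 18)
  24÷6 = 4 each, +1 to first 0
Round 2: Briarlake=13 Dunmere=11 Fernhollow=17 Greywater=29 Ironridge=26 Juniper=14 → close Greywater (overflow 22)
  29÷5 = 5 each, +1 to first 4
Round 3: Briarlake=19 Dunmere=17 Fernhollow=23 Ironridge=32 Juniper=19 → close Ironridge (overflow 25)
  32÷4 = 8 each, +1 to first 0
Round 4: Briarlake=27 Dunmere=25 Fernhollow=31 Juniper=27 → close Fernhollow (overflow 20)
  31÷3 = 10 each, +1 to first 1
Round 5: Briarlake=38 Dunmere=35 Juniper=37 → close Dunmere (overflow 28)
  35÷2 = 17 each, +1 to first 1
Round 6: Briarlake=56 Juniper=54 → close Briarlake (overflow 41)
  56÷1 = 56 each, +1 to first 0

Closure order: Ashgrove, Greywater, Ironridge, Fernhollow, Dunmere, Briarlake
Last habitat: Juniper with 110 animals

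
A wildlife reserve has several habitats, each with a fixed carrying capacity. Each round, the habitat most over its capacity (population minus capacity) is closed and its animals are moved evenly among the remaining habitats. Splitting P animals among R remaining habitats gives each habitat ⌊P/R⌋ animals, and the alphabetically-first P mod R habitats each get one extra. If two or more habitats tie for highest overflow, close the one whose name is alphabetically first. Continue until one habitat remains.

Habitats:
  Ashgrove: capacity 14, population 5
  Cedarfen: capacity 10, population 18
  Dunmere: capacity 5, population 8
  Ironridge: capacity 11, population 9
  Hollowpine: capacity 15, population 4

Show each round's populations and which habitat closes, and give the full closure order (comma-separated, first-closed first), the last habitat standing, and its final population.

Round 1: Ashgrove=5 Cedarfen=18 Dunmere=8 Hollowpine=4 Ironridge=9 → close Cedarfen (overflow 8)
  18÷4 = 4 each, +1 to first 2
Round 2: Ashgrove=10 Dunmere=13 Hollowpine=8 Ironridge=13 → close Dunmere (overflow 8)
  13÷3 = 4 each, +1 to first 1
Round 3: Ashgrove=15 Hollowpine=12 Ironridge=17 → close Ironridge (overflow 6)
  17÷2 = 8 each, +1 to first 1
Round 4: Ashgrove=24 Hollowpine=20 → close Ashgrove (overflow 10)
  24÷1 = 24 each, +1 to first 0

Closure order: Cedarfen, Dunmere, Ironridge, Ashgrove
Last habitat: Hollowpine with 44 animals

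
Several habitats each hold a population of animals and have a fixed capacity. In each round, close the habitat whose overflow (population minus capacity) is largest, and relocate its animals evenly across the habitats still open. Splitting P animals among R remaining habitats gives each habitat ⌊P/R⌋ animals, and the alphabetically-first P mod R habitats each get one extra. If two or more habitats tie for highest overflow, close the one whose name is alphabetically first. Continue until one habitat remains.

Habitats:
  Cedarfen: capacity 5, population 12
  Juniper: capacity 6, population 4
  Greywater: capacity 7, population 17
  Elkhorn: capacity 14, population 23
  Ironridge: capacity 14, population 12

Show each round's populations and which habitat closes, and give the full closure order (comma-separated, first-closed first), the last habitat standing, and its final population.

Round 1: Cedarfen=12 Elkhorn=23 Greywater=17 Ironridge=12 Juniper=4 → close Greywater (overflow 10)
  17÷4 = 4 each, +1 to first 1
Round 2: Cedarfen=17 Elkhorn=27 Ironridge=16 Juniper=8 → close Elkhorn (overflow 13)
  27÷3 = 9 each, +1 to first 0
Round 3: Cedarfen=26 Ironridge=25 Juniper=17 → close Cedarfen (overflow 21)
  26÷2 = 13 each, +1 to first 0
Round 4: Ironridge=38 Juniper=30 → close Ironridge (overflow 24)
  38÷1 = 38 each, +1 to first 0

Closure order: Greywater, Elkhorn, Cedarfen, Ironridge
Last habitat: Juniper with 68 animals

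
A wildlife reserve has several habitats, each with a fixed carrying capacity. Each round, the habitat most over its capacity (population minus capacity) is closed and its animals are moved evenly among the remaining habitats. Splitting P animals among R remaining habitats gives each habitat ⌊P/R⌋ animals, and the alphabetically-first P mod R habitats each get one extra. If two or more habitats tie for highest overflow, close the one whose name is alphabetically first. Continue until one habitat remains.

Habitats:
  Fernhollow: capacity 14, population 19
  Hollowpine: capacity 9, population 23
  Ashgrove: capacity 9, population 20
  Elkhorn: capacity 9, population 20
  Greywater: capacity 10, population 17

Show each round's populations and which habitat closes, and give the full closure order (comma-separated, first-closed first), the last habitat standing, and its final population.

Round 1: Ashgrove=20 Elkhorn=20 Fernhollow=19 Greywater=17 Hollowpine=23 → close Hollowpine (overflow 14)
  23÷4 = 5 each, +1 to first 3
Round 2: Ashgrove=26 Elkhorn=26 Fernhollow=25 Greywater=22 → close Ashgrove (overflow 17)
  26÷3 = 8 each, +1 to first 2
Round 3: Elkhorn=35 Fernhollow=34 Greywater=30 → close Elkhorn (overflow 26)
  35÷2 = 17 each, +1 to first 1
Round 4: Fernhollow=52 Greywater=47 → close Fernhollow (overflow 38)
  52÷1 = 52 each, +1 to first 0

Closure order: Hollowpine, Ashgrove, Elkhorn, Fernhollow
Last habitat: Greywater with 99 animals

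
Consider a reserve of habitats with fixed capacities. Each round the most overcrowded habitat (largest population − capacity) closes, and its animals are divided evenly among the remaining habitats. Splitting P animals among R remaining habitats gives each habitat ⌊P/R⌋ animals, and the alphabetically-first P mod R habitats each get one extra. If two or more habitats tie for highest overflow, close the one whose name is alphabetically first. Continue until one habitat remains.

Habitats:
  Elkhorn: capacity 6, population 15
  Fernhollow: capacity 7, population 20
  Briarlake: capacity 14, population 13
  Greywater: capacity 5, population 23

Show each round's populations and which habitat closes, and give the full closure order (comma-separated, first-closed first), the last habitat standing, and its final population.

Closure order: Greywater, Fernhollow, Elkhorn
Last habitat: Briarlake with 71 animals

Round 1: Briarlake=13 Elkhorn=15 Fernhollow=20 Greywater=23 → close Greywater (overflow 18)
  23÷3 = 7 each, +1 to first 2
Round 2: Briarlake=21 Elkhorn=23 Fernhollow=27 → close Fernhollow (overflow 20)
  27÷2 = 13 each, +1 to first 1
Round 3: Briarlake=35 Elkhorn=36 → close Elkhorn (overflow 30)
  36÷1 = 36 each, +1 to first 0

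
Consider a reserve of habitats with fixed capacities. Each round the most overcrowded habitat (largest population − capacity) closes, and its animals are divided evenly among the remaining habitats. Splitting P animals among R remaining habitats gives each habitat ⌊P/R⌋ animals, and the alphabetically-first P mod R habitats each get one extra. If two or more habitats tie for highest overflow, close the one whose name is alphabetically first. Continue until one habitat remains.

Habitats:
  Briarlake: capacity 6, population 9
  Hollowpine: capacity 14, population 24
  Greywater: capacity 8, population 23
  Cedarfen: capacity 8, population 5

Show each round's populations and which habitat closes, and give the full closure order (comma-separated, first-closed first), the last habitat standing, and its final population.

Round 1: Briarlake=9 Cedarfen=5 Greywater=23 Hollowpine=24 → close Greywater (overflow 15)
  23÷3 = 7 each, +1 to first 2
Round 2: Briarlake=17 Cedarfen=13 Hollowpine=31 → close Hollowpine (overflow 17)
  31÷2 = 15 each, +1 to first 1
Round 3: Briarlake=33 Cedarfen=28 → close Briarlake (overflow 27)
  33÷1 = 33 each, +1 to first 0

Closure order: Greywater, Hollowpine, Briarlake
Last habitat: Cedarfen with 61 animals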